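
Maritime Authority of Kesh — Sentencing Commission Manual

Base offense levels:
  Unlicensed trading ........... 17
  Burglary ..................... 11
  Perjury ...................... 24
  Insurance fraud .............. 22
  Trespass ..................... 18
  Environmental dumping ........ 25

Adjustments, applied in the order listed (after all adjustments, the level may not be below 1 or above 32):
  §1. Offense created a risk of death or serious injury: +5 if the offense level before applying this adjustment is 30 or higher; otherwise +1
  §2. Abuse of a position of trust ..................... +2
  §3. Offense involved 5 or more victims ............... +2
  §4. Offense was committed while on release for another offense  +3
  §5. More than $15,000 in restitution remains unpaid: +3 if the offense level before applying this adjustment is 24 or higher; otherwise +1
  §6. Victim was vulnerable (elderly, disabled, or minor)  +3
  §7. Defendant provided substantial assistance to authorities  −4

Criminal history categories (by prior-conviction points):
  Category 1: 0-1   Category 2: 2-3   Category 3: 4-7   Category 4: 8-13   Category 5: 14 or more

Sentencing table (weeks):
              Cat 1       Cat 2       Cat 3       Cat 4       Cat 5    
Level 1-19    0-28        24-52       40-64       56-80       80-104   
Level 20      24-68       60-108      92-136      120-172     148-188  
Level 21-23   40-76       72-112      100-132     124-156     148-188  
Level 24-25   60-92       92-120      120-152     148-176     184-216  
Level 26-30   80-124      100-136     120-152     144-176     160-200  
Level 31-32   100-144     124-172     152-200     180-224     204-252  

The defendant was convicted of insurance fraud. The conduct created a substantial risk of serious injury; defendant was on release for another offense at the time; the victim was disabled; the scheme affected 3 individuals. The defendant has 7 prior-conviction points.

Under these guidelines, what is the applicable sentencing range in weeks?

Base offense level for insurance fraud: 22.
§1 applies (level before this adjustment is 22 < 30, so +1): 22 + 1 = 23.
§4 applies: 23 + 3 = 26.
§6 applies: 26 + 3 = 29.
§7 does not apply.
Final offense level: 29.
Criminal history: 7 prior points → Category 3 (4-7).
Level 29 falls in the 26-30 band.
Grid: Level 26-30 × Category 3 = 120-152 weeks.

120-152 weeks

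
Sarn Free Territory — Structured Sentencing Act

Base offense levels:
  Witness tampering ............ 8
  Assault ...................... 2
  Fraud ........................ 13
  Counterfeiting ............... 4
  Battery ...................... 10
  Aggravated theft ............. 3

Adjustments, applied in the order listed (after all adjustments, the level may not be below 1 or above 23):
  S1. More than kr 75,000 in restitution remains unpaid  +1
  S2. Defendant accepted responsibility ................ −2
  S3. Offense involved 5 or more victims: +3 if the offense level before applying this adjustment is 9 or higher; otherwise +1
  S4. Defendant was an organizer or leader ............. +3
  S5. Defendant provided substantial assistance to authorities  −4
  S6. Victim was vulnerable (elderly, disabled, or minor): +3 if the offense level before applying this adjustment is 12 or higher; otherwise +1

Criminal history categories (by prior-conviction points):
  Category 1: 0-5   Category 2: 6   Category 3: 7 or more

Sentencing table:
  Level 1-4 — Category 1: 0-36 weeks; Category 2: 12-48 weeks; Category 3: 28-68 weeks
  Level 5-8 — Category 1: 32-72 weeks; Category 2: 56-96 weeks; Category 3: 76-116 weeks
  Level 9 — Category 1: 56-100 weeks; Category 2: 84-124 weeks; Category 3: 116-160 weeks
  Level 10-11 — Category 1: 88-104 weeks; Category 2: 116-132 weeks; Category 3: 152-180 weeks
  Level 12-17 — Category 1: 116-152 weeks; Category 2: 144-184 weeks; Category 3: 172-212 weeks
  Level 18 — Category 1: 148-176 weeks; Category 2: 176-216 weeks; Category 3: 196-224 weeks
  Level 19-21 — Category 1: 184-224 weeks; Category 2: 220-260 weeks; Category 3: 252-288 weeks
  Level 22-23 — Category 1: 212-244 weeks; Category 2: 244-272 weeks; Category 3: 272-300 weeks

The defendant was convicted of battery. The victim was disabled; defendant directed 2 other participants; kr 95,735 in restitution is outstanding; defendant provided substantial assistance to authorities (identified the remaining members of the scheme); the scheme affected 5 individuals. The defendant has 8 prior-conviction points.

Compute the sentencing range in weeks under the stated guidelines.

Base offense level for battery: 10.
S1 applies: 10 + 1 = 11.
S3 applies (level before this adjustment is 11 ≥ 9, so +3): 11 + 3 = 14.
S4 applies: 14 + 3 = 17.
S5 applies: 17 − 4 = 13.
S6 applies (level before this adjustment is 13 ≥ 12, so +3): 13 + 3 = 16.
Final offense level: 16.
Criminal history: 8 prior points → Category 3 (7+).
Level 16 falls in the 12-17 band.
Grid: Level 12-17 × Category 3 = 172-212 weeks.

172-212 weeks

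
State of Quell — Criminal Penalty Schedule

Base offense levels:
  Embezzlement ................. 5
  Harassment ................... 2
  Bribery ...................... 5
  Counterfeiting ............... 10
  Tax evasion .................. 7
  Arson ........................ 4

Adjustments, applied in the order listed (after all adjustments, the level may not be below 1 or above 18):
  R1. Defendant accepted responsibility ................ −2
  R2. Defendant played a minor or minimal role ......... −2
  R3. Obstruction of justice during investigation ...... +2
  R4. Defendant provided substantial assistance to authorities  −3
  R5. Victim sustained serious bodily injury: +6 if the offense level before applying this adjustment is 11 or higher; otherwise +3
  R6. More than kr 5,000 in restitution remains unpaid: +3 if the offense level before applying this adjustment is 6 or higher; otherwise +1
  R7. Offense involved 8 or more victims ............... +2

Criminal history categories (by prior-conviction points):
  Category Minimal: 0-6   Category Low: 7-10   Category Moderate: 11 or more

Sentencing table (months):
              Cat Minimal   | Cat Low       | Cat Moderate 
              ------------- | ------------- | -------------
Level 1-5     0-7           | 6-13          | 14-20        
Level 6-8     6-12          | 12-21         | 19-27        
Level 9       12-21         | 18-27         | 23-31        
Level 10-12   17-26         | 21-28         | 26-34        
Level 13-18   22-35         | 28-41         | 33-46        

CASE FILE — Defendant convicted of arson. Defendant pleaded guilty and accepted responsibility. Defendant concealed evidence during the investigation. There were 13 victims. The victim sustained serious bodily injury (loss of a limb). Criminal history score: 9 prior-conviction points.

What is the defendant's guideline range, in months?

Base offense level for arson: 4.
R1 applies: 4 − 2 = 2.
R2 does not apply.
R3 applies: 2 + 2 = 4.
R5 applies (level before this adjustment is 4 < 11, so +3): 4 + 3 = 7.
R6 does not apply.
R7 applies: 7 + 2 = 9.
Final offense level: 9.
Criminal history: 9 prior points → Category Low (7-10).
Level 9 falls in the 9 band.
Grid: Level 9 × Category Low = 18-27 months.

18-27 months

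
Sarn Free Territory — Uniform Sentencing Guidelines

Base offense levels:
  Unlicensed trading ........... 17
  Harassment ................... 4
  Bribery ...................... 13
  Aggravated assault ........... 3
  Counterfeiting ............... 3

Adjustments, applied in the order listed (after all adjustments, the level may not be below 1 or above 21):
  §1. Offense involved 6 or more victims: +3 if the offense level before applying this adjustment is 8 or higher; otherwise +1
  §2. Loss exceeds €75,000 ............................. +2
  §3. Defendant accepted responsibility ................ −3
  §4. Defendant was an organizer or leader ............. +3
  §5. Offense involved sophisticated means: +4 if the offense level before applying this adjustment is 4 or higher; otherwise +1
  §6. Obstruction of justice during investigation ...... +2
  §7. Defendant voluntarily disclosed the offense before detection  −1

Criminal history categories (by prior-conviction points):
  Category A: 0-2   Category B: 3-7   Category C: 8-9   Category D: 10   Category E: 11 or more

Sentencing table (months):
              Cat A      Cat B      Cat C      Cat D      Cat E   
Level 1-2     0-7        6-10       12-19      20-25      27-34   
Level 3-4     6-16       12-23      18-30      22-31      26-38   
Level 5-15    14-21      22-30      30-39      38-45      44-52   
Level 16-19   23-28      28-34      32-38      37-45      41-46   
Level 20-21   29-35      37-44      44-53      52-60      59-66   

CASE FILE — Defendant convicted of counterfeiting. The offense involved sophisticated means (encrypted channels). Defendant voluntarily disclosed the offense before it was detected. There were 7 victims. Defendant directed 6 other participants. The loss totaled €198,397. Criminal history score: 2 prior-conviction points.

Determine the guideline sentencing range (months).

Base offense level for counterfeiting: 3.
§1 applies (level before this adjustment is 3 < 8, so +1): 3 + 1 = 4.
§2 applies: 4 + 2 = 6.
§4 applies: 6 + 3 = 9.
§5 applies (level before this adjustment is 9 ≥ 4, so +4): 9 + 4 = 13.
§7 applies: 13 − 1 = 12.
Final offense level: 12.
Criminal history: 2 prior points → Category A (0-2).
Level 12 falls in the 5-15 band.
Grid: Level 5-15 × Category A = 14-21 months.

14-21 months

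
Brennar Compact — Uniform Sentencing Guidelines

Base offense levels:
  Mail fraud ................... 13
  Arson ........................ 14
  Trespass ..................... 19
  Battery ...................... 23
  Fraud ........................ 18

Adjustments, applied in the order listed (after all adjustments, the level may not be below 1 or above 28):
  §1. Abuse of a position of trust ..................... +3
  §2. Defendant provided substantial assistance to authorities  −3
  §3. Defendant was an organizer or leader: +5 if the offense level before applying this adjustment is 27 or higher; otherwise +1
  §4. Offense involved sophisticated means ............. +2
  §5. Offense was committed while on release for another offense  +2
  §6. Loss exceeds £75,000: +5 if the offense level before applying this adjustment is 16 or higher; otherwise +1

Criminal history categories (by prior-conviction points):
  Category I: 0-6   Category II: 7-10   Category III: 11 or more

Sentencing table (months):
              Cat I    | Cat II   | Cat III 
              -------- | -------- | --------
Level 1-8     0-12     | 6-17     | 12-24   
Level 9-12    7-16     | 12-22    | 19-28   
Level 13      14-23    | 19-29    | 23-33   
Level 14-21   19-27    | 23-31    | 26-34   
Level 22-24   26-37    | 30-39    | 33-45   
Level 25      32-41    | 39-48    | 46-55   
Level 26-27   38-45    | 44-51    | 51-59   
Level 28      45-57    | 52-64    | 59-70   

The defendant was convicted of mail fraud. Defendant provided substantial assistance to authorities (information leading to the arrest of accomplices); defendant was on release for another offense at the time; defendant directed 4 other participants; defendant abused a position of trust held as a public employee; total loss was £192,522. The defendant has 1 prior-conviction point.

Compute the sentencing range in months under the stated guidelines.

Base offense level for mail fraud: 13.
§1 applies: 13 + 3 = 16.
§2 applies: 16 − 3 = 13.
§3 applies (level before this adjustment is 13 < 27, so +1): 13 + 1 = 14.
§4 does not apply.
§5 applies: 14 + 2 = 16.
§6 applies (level before this adjustment is 16 ≥ 16, so +5): 16 + 5 = 21.
Final offense level: 21.
Criminal history: 1 prior point → Category I (0-6).
Level 21 falls in the 14-21 band.
Grid: Level 14-21 × Category I = 19-27 months.

19-27 months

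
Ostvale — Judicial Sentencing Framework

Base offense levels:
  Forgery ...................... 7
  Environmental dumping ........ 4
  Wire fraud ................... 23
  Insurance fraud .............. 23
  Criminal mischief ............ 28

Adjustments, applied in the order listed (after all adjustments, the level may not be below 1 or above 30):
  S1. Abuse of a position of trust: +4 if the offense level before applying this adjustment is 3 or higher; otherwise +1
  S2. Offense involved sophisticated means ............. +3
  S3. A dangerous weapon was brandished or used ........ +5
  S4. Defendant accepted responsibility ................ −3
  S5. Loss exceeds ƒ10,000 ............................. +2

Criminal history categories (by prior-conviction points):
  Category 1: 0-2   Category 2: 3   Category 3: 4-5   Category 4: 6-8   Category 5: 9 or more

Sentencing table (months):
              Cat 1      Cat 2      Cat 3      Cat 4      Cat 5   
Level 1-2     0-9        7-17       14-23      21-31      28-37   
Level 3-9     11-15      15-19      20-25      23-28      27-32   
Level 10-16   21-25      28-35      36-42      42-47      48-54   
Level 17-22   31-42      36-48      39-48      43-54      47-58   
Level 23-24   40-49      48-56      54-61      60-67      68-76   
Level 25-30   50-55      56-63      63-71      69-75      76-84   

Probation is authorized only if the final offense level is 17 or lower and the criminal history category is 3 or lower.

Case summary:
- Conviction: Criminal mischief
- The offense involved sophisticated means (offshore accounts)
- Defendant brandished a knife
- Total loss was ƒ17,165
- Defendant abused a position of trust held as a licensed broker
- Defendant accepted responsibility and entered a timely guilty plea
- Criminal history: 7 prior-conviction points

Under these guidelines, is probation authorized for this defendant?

No

Base offense level for criminal mischief: 28.
S1 applies (level before this adjustment is 28 ≥ 3, so +4): 28 + 4 = 32.
S2 applies: 32 + 3 = 35.
S3 applies: 35 + 5 = 40.
S4 applies: 40 − 3 = 37.
S5 applies: 37 + 2 = 39.
Level 39 exceeds the maximum of 30; capped at 30.
Final offense level: 30.
Criminal history: 7 prior points → Category 4 (6-8).
Level 30 falls in the 25-30 band.
Grid: Level 25-30 × Category 4 = 69-75 months.
Probation check: level 30 > 17 and category 4 > 3 → not eligible.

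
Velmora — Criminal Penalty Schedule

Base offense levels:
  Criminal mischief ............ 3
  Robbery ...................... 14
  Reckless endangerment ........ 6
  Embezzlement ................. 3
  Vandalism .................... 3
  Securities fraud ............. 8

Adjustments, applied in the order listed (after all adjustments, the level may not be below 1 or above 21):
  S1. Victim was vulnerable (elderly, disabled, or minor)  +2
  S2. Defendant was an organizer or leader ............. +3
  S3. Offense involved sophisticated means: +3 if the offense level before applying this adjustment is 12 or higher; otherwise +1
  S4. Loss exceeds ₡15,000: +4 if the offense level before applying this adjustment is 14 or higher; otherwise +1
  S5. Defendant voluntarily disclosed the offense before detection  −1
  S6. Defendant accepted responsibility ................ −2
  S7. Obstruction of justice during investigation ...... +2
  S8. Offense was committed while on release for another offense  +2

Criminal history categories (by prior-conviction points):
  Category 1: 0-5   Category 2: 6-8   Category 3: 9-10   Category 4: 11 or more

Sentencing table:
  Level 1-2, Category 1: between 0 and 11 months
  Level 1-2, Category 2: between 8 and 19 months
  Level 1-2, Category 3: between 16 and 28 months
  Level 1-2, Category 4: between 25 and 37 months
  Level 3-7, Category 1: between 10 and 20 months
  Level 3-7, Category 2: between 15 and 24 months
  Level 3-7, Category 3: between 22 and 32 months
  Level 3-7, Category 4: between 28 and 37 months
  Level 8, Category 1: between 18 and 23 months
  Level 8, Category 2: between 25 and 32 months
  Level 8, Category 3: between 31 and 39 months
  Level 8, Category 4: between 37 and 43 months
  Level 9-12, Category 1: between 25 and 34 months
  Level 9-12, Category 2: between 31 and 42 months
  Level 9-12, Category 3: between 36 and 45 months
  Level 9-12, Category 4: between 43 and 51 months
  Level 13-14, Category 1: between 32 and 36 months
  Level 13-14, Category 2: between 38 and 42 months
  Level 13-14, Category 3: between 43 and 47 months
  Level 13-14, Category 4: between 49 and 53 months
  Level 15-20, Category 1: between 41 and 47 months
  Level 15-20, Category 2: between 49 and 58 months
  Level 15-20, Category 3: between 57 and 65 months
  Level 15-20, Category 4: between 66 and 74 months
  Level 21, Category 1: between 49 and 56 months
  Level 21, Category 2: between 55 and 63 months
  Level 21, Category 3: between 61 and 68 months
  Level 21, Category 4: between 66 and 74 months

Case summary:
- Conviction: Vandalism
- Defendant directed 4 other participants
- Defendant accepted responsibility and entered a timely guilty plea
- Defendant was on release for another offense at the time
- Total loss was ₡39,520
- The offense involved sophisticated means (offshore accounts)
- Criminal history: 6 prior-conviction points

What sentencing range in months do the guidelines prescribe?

25-32 months

Base offense level for vandalism: 3.
S1 does not apply.
S2 applies: 3 + 3 = 6.
S3 applies (level before this adjustment is 6 < 12, so +1): 6 + 1 = 7.
S4 applies (level before this adjustment is 7 < 14, so +1): 7 + 1 = 8.
S6 applies: 8 − 2 = 6.
S7 does not apply.
S8 applies: 6 + 2 = 8.
Final offense level: 8.
Criminal history: 6 prior points → Category 2 (6-8).
Level 8 falls in the 8 band.
Grid: Level 8 × Category 2 = 25-32 months.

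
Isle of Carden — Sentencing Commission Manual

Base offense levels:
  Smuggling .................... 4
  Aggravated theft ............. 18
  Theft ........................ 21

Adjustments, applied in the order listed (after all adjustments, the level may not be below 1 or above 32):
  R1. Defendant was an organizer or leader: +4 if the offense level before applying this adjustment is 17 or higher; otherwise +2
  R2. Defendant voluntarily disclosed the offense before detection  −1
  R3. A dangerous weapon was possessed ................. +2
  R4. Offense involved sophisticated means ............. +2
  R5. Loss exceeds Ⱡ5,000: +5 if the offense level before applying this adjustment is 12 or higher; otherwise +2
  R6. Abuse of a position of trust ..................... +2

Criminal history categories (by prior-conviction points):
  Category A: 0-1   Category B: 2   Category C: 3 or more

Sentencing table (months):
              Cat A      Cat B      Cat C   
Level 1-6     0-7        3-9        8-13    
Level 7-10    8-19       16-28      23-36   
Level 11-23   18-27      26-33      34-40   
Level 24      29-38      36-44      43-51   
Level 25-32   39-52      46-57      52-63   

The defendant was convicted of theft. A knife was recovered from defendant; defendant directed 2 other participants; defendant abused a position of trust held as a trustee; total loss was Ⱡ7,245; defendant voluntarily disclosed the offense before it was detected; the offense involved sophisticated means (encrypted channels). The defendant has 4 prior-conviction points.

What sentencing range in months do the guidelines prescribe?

52-63 months

Base offense level for theft: 21.
R1 applies (level before this adjustment is 21 ≥ 17, so +4): 21 + 4 = 25.
R2 applies: 25 − 1 = 24.
R3 applies: 24 + 2 = 26.
R4 applies: 26 + 2 = 28.
R5 applies (level before this adjustment is 28 ≥ 12, so +5): 28 + 5 = 33.
R6 applies: 33 + 2 = 35.
Level 35 exceeds the maximum of 32; capped at 32.
Final offense level: 32.
Criminal history: 4 prior points → Category C (3+).
Level 32 falls in the 25-32 band.
Grid: Level 25-32 × Category C = 52-63 months.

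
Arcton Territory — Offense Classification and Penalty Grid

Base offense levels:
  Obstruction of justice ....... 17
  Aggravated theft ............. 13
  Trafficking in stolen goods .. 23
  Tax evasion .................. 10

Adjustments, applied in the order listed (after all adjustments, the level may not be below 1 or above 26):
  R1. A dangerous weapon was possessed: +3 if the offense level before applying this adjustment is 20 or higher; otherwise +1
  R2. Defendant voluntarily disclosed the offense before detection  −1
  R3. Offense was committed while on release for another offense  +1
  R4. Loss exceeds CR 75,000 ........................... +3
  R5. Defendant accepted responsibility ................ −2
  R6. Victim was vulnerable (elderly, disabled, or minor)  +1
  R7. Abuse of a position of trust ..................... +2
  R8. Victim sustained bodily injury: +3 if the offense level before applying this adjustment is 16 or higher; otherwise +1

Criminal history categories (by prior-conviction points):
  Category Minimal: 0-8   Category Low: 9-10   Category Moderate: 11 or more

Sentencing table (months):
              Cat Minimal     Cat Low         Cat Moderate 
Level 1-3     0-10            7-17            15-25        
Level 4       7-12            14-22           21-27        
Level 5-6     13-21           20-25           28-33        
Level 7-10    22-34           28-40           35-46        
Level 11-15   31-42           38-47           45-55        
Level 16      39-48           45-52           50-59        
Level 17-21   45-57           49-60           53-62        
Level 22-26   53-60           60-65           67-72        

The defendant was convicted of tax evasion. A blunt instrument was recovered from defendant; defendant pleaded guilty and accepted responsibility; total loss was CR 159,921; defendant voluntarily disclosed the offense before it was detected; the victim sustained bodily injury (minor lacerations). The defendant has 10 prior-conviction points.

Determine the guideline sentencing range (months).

Base offense level for tax evasion: 10.
R1 applies (level before this adjustment is 10 < 20, so +1): 10 + 1 = 11.
R2 applies: 11 − 1 = 10.
R4 applies: 10 + 3 = 13.
R5 applies: 13 − 2 = 11.
R6 does not apply.
R7 does not apply.
R8 applies (level before this adjustment is 11 < 16, so +1): 11 + 1 = 12.
Final offense level: 12.
Criminal history: 10 prior points → Category Low (9-10).
Level 12 falls in the 11-15 band.
Grid: Level 11-15 × Category Low = 38-47 months.

38-47 months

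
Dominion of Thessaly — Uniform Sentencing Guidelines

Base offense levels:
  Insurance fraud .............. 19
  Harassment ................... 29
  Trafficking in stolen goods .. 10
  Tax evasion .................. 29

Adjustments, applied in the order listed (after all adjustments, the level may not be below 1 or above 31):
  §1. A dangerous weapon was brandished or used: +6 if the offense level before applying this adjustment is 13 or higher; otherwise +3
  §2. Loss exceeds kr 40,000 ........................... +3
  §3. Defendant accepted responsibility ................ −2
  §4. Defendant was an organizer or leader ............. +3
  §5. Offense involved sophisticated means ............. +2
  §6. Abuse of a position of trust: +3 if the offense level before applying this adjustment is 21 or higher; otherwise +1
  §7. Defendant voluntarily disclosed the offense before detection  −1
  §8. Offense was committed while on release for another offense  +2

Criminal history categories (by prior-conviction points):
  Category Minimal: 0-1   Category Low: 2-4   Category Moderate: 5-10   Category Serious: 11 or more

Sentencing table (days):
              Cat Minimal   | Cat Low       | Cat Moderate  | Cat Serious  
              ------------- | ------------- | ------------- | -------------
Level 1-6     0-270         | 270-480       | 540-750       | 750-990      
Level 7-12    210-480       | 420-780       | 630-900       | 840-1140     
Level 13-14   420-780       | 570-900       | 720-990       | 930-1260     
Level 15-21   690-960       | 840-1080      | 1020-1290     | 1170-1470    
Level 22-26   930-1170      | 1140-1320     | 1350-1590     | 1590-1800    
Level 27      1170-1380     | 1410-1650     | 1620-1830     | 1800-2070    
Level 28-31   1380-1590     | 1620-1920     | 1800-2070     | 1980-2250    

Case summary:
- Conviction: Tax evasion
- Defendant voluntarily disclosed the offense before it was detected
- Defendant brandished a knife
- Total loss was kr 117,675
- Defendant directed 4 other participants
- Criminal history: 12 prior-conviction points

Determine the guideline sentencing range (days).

Base offense level for tax evasion: 29.
§1 applies (level before this adjustment is 29 ≥ 13, so +6): 29 + 6 = 35.
§2 applies: 35 + 3 = 38.
§3 does not apply.
§4 applies: 38 + 3 = 41.
§5 does not apply.
§7 applies: 41 − 1 = 40.
§8 does not apply.
Level 40 exceeds the maximum of 31; capped at 31.
Final offense level: 31.
Criminal history: 12 prior points → Category Serious (11+).
Level 31 falls in the 28-31 band.
Grid: Level 28-31 × Category Serious = 1980-2250 days.

1980-2250 days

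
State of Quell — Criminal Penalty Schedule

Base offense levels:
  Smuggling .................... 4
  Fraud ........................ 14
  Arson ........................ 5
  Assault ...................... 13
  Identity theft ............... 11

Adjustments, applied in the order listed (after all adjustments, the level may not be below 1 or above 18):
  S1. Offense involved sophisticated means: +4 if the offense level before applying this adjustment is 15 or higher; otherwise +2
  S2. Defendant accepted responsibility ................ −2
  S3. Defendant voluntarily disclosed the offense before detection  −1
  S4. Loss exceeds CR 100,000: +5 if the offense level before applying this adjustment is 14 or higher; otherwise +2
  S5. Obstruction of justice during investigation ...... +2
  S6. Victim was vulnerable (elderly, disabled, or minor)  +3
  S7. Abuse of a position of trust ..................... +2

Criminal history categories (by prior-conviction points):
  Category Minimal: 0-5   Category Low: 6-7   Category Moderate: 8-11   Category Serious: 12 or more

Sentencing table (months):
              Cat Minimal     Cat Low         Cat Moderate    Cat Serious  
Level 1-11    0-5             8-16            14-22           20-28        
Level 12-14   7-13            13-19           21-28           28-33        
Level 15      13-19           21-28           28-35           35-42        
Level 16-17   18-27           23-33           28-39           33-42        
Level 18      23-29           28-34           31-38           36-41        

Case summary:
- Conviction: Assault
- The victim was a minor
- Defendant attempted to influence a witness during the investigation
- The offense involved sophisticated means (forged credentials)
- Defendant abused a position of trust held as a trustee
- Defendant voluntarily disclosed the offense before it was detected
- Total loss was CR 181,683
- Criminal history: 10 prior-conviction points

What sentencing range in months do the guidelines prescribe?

31-38 months

Base offense level for assault: 13.
S1 applies (level before this adjustment is 13 < 15, so +2): 13 + 2 = 15.
S2 does not apply.
S3 applies: 15 − 1 = 14.
S4 applies (level before this adjustment is 14 ≥ 14, so +5): 14 + 5 = 19.
S5 applies: 19 + 2 = 21.
S6 applies: 21 + 3 = 24.
S7 applies: 24 + 2 = 26.
Level 26 exceeds the maximum of 18; capped at 18.
Final offense level: 18.
Criminal history: 10 prior points → Category Moderate (8-11).
Level 18 falls in the 18 band.
Grid: Level 18 × Category Moderate = 31-38 months.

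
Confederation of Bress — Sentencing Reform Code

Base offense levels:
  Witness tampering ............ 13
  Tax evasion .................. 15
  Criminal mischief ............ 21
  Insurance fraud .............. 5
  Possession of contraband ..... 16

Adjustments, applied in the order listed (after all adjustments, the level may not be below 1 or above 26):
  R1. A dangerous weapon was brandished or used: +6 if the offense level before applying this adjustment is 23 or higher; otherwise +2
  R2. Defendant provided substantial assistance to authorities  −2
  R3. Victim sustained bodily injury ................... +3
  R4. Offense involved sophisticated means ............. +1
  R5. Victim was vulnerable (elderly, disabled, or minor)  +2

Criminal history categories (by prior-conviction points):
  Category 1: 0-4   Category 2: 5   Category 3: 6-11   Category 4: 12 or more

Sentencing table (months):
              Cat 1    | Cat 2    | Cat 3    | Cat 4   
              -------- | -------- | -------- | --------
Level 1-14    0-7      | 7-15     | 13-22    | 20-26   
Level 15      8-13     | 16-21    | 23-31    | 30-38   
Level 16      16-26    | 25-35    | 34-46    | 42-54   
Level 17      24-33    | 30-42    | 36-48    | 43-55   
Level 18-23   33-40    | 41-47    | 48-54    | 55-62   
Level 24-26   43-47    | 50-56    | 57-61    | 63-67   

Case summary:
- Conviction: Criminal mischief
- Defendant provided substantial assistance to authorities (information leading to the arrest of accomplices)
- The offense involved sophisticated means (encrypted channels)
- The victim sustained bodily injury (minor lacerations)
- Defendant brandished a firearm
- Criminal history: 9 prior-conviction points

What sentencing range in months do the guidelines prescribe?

Base offense level for criminal mischief: 21.
R1 applies (level before this adjustment is 21 < 23, so +2): 21 + 2 = 23.
R2 applies: 23 − 2 = 21.
R3 applies: 21 + 3 = 24.
R4 applies: 24 + 1 = 25.
Final offense level: 25.
Criminal history: 9 prior points → Category 3 (6-11).
Level 25 falls in the 24-26 band.
Grid: Level 24-26 × Category 3 = 57-61 months.

57-61 months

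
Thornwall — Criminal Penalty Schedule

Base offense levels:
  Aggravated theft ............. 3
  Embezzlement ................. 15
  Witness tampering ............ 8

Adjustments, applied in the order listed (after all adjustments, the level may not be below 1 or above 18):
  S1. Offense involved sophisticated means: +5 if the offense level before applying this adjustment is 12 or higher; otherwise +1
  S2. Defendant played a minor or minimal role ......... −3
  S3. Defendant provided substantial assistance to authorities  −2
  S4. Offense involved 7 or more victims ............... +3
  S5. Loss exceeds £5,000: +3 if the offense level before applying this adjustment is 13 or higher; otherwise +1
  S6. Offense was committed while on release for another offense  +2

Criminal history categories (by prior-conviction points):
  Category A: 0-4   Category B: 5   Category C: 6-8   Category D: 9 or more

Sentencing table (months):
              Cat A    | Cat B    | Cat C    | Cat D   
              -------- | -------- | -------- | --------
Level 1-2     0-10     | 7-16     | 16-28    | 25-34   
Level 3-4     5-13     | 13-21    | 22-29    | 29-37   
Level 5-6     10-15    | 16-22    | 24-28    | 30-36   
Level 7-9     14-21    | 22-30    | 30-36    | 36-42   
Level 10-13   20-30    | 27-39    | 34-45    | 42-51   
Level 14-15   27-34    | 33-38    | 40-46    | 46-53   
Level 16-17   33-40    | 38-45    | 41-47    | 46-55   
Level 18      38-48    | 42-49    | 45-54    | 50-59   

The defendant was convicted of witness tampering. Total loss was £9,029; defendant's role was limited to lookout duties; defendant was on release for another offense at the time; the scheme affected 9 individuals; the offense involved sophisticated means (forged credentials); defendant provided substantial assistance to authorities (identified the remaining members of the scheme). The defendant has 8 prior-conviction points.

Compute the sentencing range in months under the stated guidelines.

Base offense level for witness tampering: 8.
S1 applies (level before this adjustment is 8 < 12, so +1): 8 + 1 = 9.
S2 applies: 9 − 3 = 6.
S3 applies: 6 − 2 = 4.
S4 applies: 4 + 3 = 7.
S5 applies (level before this adjustment is 7 < 13, so +1): 7 + 1 = 8.
S6 applies: 8 + 2 = 10.
Final offense level: 10.
Criminal history: 8 prior points → Category C (6-8).
Level 10 falls in the 10-13 band.
Grid: Level 10-13 × Category C = 34-45 months.

34-45 months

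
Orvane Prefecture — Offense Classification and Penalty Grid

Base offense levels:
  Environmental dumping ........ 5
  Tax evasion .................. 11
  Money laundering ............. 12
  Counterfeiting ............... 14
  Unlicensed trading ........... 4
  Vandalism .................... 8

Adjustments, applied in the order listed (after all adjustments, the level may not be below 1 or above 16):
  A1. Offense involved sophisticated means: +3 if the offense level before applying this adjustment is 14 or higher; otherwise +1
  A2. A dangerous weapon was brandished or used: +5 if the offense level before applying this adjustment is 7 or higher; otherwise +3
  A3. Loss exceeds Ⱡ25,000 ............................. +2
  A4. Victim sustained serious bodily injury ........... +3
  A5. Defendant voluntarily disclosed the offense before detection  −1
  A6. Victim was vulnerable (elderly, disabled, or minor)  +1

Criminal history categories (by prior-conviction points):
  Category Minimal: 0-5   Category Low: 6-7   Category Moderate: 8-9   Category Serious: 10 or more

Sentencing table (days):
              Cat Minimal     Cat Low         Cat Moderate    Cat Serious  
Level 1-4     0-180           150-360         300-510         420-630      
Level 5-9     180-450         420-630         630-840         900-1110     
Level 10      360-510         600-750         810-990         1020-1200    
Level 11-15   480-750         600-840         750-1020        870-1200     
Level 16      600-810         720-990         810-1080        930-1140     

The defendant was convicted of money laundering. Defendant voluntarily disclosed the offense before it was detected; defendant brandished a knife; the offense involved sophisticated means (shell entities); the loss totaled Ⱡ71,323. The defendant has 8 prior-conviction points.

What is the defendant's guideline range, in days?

810-1080 days

Base offense level for money laundering: 12.
A1 applies (level before this adjustment is 12 < 14, so +1): 12 + 1 = 13.
A2 applies (level before this adjustment is 13 ≥ 7, so +5): 13 + 5 = 18.
A3 applies: 18 + 2 = 20.
A4 does not apply.
A5 applies: 20 − 1 = 19.
A6 does not apply.
Level 19 exceeds the maximum of 16; capped at 16.
Final offense level: 16.
Criminal history: 8 prior points → Category Moderate (8-9).
Level 16 falls in the 16 band.
Grid: Level 16 × Category Moderate = 810-1080 days.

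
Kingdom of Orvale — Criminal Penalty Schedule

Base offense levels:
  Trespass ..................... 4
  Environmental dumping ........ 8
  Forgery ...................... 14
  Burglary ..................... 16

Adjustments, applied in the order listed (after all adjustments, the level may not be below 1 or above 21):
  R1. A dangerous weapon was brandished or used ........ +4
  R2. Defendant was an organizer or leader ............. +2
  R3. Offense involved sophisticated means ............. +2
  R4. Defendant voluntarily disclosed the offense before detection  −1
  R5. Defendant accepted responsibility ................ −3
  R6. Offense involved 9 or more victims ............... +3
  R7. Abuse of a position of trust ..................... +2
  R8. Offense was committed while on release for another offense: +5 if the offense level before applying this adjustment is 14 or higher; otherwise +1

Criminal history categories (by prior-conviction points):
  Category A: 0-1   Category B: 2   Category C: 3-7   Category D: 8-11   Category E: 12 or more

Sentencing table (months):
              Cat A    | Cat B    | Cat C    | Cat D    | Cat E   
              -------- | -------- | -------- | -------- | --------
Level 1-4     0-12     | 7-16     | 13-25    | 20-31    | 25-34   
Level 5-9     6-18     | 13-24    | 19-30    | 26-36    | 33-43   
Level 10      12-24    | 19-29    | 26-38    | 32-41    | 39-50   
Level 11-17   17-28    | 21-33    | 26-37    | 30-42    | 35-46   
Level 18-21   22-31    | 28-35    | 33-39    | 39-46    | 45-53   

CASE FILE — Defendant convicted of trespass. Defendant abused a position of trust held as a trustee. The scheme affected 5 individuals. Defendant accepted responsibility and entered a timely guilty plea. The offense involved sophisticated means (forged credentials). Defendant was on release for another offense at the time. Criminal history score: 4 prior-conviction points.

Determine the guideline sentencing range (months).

Base offense level for trespass: 4.
R2 does not apply.
R3 applies: 4 + 2 = 6.
R5 applies: 6 − 3 = 3.
R7 applies: 3 + 2 = 5.
R8 applies (level before this adjustment is 5 < 14, so +1): 5 + 1 = 6.
Final offense level: 6.
Criminal history: 4 prior points → Category C (3-7).
Level 6 falls in the 5-9 band.
Grid: Level 5-9 × Category C = 19-30 months.

19-30 months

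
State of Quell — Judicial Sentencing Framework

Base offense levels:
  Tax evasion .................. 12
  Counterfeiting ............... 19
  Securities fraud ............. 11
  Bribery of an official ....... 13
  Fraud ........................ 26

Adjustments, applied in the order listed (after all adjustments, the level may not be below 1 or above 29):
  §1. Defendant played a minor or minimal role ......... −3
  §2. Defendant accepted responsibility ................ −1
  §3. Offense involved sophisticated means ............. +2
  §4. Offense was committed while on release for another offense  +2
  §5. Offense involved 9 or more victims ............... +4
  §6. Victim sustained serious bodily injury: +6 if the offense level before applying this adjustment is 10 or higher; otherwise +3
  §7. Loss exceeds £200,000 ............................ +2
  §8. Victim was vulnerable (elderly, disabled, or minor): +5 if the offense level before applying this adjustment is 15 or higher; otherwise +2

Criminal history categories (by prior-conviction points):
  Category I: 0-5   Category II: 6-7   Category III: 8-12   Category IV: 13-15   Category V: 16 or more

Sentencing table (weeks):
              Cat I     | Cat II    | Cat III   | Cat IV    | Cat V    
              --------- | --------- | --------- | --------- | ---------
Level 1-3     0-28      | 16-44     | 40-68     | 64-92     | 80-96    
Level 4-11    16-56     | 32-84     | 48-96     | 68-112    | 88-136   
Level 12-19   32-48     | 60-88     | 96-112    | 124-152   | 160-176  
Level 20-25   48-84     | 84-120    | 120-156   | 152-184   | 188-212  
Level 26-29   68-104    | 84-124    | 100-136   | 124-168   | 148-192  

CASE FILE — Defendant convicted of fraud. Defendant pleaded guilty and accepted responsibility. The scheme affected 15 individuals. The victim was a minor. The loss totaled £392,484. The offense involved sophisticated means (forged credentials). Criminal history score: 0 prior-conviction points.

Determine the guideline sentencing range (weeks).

Base offense level for fraud: 26.
§1 does not apply.
§2 applies: 26 − 1 = 25.
§3 applies: 25 + 2 = 27.
§5 applies: 27 + 4 = 31.
§7 applies: 31 + 2 = 33.
§8 applies (level before this adjustment is 33 ≥ 15, so +5): 33 + 5 = 38.
Level 38 exceeds the maximum of 29; capped at 29.
Final offense level: 29.
Criminal history: 0 prior points → Category I (0-5).
Level 29 falls in the 26-29 band.
Grid: Level 26-29 × Category I = 68-104 weeks.

68-104 weeks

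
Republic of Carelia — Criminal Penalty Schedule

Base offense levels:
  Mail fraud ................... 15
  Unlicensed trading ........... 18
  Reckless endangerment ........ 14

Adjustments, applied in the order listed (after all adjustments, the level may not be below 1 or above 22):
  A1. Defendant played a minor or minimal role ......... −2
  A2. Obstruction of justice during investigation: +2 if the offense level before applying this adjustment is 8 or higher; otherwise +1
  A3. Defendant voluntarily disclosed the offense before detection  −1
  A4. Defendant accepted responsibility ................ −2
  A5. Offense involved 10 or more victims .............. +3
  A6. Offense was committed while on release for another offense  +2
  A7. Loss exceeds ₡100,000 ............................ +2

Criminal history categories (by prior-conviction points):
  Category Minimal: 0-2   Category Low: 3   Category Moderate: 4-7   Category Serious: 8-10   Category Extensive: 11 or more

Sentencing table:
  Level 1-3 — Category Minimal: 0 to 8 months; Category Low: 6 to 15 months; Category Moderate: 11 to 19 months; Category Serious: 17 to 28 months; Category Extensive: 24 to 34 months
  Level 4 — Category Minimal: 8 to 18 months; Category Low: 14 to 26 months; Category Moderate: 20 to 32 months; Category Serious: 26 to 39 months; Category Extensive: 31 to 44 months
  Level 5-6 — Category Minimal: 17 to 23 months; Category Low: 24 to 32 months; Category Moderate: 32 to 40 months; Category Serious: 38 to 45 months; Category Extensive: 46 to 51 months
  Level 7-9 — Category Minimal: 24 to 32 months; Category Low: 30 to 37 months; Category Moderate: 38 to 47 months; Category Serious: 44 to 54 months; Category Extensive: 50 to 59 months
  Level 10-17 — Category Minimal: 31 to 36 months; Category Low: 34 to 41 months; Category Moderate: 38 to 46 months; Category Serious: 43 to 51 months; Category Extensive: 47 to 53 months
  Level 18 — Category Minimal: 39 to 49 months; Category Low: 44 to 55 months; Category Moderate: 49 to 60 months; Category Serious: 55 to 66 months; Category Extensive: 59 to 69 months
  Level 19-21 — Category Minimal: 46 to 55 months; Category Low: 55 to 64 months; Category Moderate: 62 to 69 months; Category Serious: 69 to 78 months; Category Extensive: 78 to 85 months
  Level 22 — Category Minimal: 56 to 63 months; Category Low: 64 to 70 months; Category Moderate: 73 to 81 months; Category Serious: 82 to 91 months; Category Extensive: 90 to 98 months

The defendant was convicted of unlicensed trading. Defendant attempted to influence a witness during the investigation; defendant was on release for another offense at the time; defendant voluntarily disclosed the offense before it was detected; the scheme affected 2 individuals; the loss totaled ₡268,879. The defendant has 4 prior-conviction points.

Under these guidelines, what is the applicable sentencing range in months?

73-81 months

Base offense level for unlicensed trading: 18.
A2 applies (level before this adjustment is 18 ≥ 8, so +2): 18 + 2 = 20.
A3 applies: 20 − 1 = 19.
A6 applies: 19 + 2 = 21.
A7 applies: 21 + 2 = 23.
Level 23 exceeds the maximum of 22; capped at 22.
Final offense level: 22.
Criminal history: 4 prior points → Category Moderate (4-7).
Level 22 falls in the 22 band.
Grid: Level 22 × Category Moderate = 73-81 months.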